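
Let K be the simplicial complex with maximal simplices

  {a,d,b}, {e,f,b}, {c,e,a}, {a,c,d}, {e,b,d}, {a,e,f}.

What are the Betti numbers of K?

b_0 = 1, b_1 = 1, b_2 = 0.

Order the vertices as a < b < c < d < e < f. Listing each simplex with vertices in this order, K has dimension 2 with simplices:

  0-simplices (6): a, b, c, d, e, f
  1-simplices (12): ab, ac, ad, ae, af, bd, be, bf, cd, ce, de, ef
  2-simplices (6): abd, acd, ace, aef, bde, bef

giving chain groups C_0 ≅ Z^6, C_1 ≅ Z^12, C_2 ≅ Z^6.

The boundary map ∂_1: C_1 → C_0 maps an edge to its endpoints' difference, ∂[p,q] = q − p. For instance
  ∂af = f − a.
This gives a 6×12 integer matrix of rank 5; reducing to Smith normal form yields diagonal entries (1,1,1,1,1).

Boundary ∂_2: C_2 → C_1 acts by ∂[p,q,r] = [q,r] − [p,r] + [p,q]. For instance
  ∂aef = ef − af + ae,
  ∂bef = ef − bf + be.
The 12×6 boundary matrix has rank 6 and Smith normal form diag(1,1,1,1,1,1).

Computing H_k = (kernel of ∂_k) / (image of ∂_{k+1}):

  H_0: rank C_0 − rank ∂_1 = 6 − 5 = 1, and the invariant factors of ∂_1 are all 1, so H_0 ≅ Z.
  H_1: rank ker ∂_1 − rank ∂_2 = (12 − 5) − 6 = 1, and the invariant factors of ∂_2 are all 1, so H_1 ≅ Z.
  H_2: rank ker ∂_2 − rank ∂_3 = (6 − 6) − 0 = 0, and there is no ∂_3, so H_2 ≅ 0.

(K is a triangulation of the cylinder S^1 x I.)

Hence the Betti numbers are b_0 = 1, b_1 = 1, b_2 = 0.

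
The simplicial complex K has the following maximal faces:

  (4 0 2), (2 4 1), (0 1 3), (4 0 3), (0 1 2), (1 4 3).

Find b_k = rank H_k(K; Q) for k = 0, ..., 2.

b_0 = 1, b_1 = 0, b_2 = 1.

We work with the vertex ordering 0 < 1 < 2 < 3 < 4. The simplices of K, each written with vertices in increasing order, are:

  0-simplices (5): [0], [1], [2], [3], [4]
  1-simplices (9): [0,1], [0,2], [0,3], [0,4], [1,2], [1,3], [1,4], [2,4], [3,4]
  2-simplices (6): [0,1,2], [0,1,3], [0,2,4], [0,3,4], [1,2,4], [1,3,4]

Hence C_0 ≅ Z^5, C_1 ≅ Z^9, C_2 ≅ Z^6.

∂_1: C_1 → C_0 sends each edge [p,q] (with p < q) to q − p.
The resulting 5×9 matrix has rank 4, and its Smith normal form has invariant factors (1,1,1,1).

Boundary ∂_2: C_2 → C_1 acts by ∂[p,q,r] = [q,r] − [p,r] + [p,q]. For instance
  ∂[0,1,2] = [1,2] − [0,2] + [0,1],
  ∂[1,3,4] = [3,4] − [1,4] + [1,3].
The 9×6 boundary matrix has rank 5 and Smith normal form diag(1,1,1,1,1).

From H_k ≅ ker(∂_k) / im(∂_{k+1}) we obtain:

  H_0: rank C_0 − rank ∂_1 = 5 − 4 = 1, and the invariant factors of ∂_1 are all 1, so H_0 = Z.
  H_1: rank ker ∂_1 − rank ∂_2 = (9 − 4) − 5 = 0, and the invariant factors of ∂_2 are all 1, so H_1 = 0.
  H_2: rank ker ∂_2 − rank ∂_3 = (6 − 5) − 0 = 1, and there is no ∂_3, so H_2 = Z.

As a check, the Euler characteristic is 5 − 9 + 6 = 2, which agrees with 1 − 0 + 1 = 2.
(K is a triangulation of the 2-sphere S^2.)

Hence the Betti numbers are b_0 = 1, b_1 = 0, b_2 = 1.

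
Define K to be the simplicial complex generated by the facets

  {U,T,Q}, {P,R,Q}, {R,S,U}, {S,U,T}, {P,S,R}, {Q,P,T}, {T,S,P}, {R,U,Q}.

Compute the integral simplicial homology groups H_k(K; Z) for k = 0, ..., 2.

We work with the vertex ordering P < Q < R < S < T < U. The simplices of K, each written with vertices in increasing order, are:

  0-simplices (6): P, Q, R, S, T, U
  1-simplices (12): PQ, PR, PS, PT, QR, QT, QU, RS, RU, ST, SU, TU
  2-simplices (8): PQR, PQT, PRS, PST, QRU, QTU, RSU, STU

so the chain groups are C_0 ≅ Z^6, C_1 ≅ Z^12, C_2 ≅ Z^8.

Boundary ∂_1: C_1 → C_0 maps an edge to its endpoints' difference, ∂[p,q] = q − p. For instance
  ∂RS = S − R.
The resulting 6×12 matrix has rank 5, and its Smith normal form has invariant factors (1,1,1,1,1).

∂_2: C_2 → C_1 acts by ∂[p,q,r] = [q,r] − [p,r] + [p,q]. For instance
  ∂PQR = QR − PR + PQ,
  ∂PQT = QT − PT + PQ.
This gives a 12×8 integer matrix of rank 7; reducing to Smith normal form yields diagonal entries (1,1,1,1,1,1,1).

Now H_k = ker ∂_k / im ∂_{k+1}, so:

  H_0: rank C_0 − rank ∂_1 = 6 − 5 = 1, and the invariant factors of ∂_1 are all 1, so H_0 ≅ Z.
  H_1: rank ker ∂_1 − rank ∂_2 = (12 − 5) − 7 = 0, and the invariant factors of ∂_2 are all 1, so H_1 ≅ 0.
  H_2: rank ker ∂_2 − rank ∂_3 = (8 − 7) − 0 = 1, and there is no ∂_3, so H_2 ≅ Z.

H_0 ≅ Z,  H_1 = 0,  H_2 ≅ Z.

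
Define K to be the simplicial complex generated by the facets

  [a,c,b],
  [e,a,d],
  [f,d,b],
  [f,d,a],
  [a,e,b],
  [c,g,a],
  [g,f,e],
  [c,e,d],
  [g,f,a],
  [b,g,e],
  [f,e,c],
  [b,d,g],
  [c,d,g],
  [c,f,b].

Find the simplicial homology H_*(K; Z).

We work with the vertex ordering a < b < c < d < e < f < g. The simplices of K, each written with vertices in increasing order, are:

  0-simplices (7): a, b, c, d, e, f, g
  1-simplices (21): ab, ac, ad, ae, af, ag, bc, bd, be, bf, bg, cd, ce, cf, cg, de, df, dg, ef, eg, fg
  2-simplices (14): abc, abe, acg, ade, adf, afg, bcf, bdf, bdg, beg, cde, cdg, cef, efg

giving chain groups C_0 ≅ Z^7, C_1 ≅ Z^21, C_2 ≅ Z^14.

The boundary map ∂_1: C_1 → C_0 maps an edge to its endpoints' difference, ∂[p,q] = q − p. For instance
  ∂bg = g − b.
The resulting 7×21 matrix has rank 6, and its Smith normal form has invariant factors (1,1,1,1,1,1).

The boundary map ∂_2: C_2 → C_1 acts by ∂[p,q,r] = [q,r] − [p,r] + [p,q]. For instance
  ∂afg = fg − ag + af,
  ∂abc = bc − ac + ab.
As a 21×14 matrix over Z this has rank 13, with invariant factors (1,1,1,1,1,1,1,1,1,1,1,1,1).

Reading off H_k = ker ∂_k / im ∂_{k+1}:

  H_0: rank C_0 − rank ∂_1 = 7 − 6 = 1, and the invariant factors of ∂_1 are all 1, so H_0 ≅ Z.
  H_1: rank ker ∂_1 − rank ∂_2 = (21 − 6) − 13 = 2, and the invariant factors of ∂_2 are all 1, so H_1 ≅ Z^2.
  H_2: rank ker ∂_2 − rank ∂_3 = (14 − 13) − 0 = 1, and there is no ∂_3, so H_2 ≅ Z.

H_0 = Z,  H_1 = Z^2,  H_2 = Z.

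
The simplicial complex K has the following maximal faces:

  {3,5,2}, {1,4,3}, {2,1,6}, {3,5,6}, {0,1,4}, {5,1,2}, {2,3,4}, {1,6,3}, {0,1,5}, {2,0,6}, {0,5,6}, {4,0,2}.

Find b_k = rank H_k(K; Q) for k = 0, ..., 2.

b_0 = 1, b_1 = 0, b_2 = 0.

Take the total order 0 < 1 < 2 < 3 < 4 < 5 < 6 on the vertex set. Then K (dimension 2) consists of the simplices:

  0-simplices (7): [0], [1], [2], [3], [4], [5], [6]
  1-simplices (18): [0,1], [0,2], [0,4], [0,5], [0,6], [1,2], [1,3], [1,4], [1,5], [1,6], [2,3], [2,4], [2,5], [2,6], [3,4], [3,5], [3,6], [5,6]
  2-simplices (12): [0,1,4], [0,1,5], [0,2,4], [0,2,6], [0,5,6], [1,2,5], [1,2,6], [1,3,4], [1,3,6], [2,3,4], [2,3,5], [3,5,6]

Hence C_0 ≅ Z^7, C_1 ≅ Z^18, C_2 ≅ Z^12.

The boundary map ∂_1: C_1 → C_0 is given by ∂[p,q] = [q] − [p].
The 7×18 boundary matrix has rank 6 and Smith normal form diag(1,1,1,1,1,1).

The boundary map ∂_2: C_2 → C_1 acts by ∂[p,q,r] = [q,r] − [p,r] + [p,q]. For instance
  ∂[1,2,6] = [2,6] − [1,6] + [1,2],
  ∂[1,3,6] = [3,6] − [1,6] + [1,3].
As a 18×12 matrix over Z this has rank 12, with invariant factors (1,1,1,1,1,1,1,1,1,1,1,2).

Computing H_k = (kernel of ∂_k) / (image of ∂_{k+1}):

  H_0: rank C_0 − rank ∂_1 = 7 − 6 = 1, and the invariant factors of ∂_1 are all 1, so H_0 = Z.
  H_1: rank ker ∂_1 − rank ∂_2 = (18 − 6) − 12 = 0, and ∂_2 has invariant factor 2 > 1, so H_1 = Z/2.
  H_2: rank ker ∂_2 − rank ∂_3 = (12 − 12) − 0 = 0, and there is no ∂_3, so H_2 = 0.

As a check, the Euler characteristic is 7 − 18 + 12 = 1, which agrees with 1 − 0 + 0 = 1.

Hence the Betti numbers are b_0 = 1, b_1 = 0, b_2 = 0.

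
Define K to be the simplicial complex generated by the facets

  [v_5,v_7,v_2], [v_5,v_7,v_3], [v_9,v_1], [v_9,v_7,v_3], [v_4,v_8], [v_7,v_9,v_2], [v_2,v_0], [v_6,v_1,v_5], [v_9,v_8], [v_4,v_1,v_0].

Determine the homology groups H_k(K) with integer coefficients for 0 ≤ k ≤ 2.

H_0 ≅ Z,  H_1 ≅ Z^3,  H_2 = 0.

K has 10 vertices, 18 edges, 6 triangles.
rank ∂_0 = 0, rank ∂_1 = 9 ⇒ b_0 = 10 − 0 − 9 = 1; all invariant factors of ∂_1 are 1 so no torsion. So H_0 ≅ Z.
rank ∂_1 = 9, rank ∂_2 = 6 ⇒ b_1 = 18 − 9 − 6 = 3; all invariant factors of ∂_2 are 1 so no torsion. So H_1 ≅ Z^3.
rank ∂_2 = 6, rank ∂_3 = 0 ⇒ b_2 = 6 − 6 − 0 = 0. So H_2 ≅ 0.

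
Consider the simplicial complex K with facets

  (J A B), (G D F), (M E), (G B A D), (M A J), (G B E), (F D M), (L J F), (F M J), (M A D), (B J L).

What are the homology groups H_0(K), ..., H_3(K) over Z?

H_0 ≅ Z,  H_1 ≅ Z,  H_2 = 0,  H_3 = 0.

We work with the vertex ordering A < B < D < E < F < G < J < L < M. The simplices of K, each written with vertices in increasing order, are:

  0-simplices (9): A, B, D, E, F, G, J, L, M
  1-simplices (21): AB, AD, AG, AJ, AM, BD, BE, BG, BJ, BL, DF, DG, DM, EG, EM, FG, FJ, FL, FM, JL, JM
  2-simplices (13): ABD, ABG, ABJ, ADG, ADM, AJM, BDG, BEG, BJL, DFG, DFM, FJL, FJM
  3-simplices (1): ABDG

giving chain groups C_0 ≅ Z^9, C_1 ≅ Z^21, C_2 ≅ Z^13, C_3 ≅ Z^1.

∂_1: C_1 → C_0 is given by ∂[p,q] = [q] − [p]. For instance
  ∂AD = D − A.
As a 9×21 matrix over Z this has rank 8, with invariant factors (1,1,1,1,1,1,1,1).

The boundary map ∂_2: C_2 → C_1 sends each 2-simplex [p,q,r] to [q,r] − [p,r] + [p,q]. For instance
  ∂BDG = DG − BG + BD,
  ∂ABJ = BJ − AJ + AB.
As a 21×13 matrix over Z this has rank 12, with invariant factors (1,1,1,1,1,1,1,1,1,1,1,1).

∂_3: C_3 → C_2 sends each 3-simplex σ to the alternating sum Σ_i (−1)^i (σ with its i-th vertex removed). For instance
  ∂ABDG = BDG − ADG + ABG − ABD.
This gives a 13×1 integer matrix of rank 1; reducing to Smith normal form yields diagonal entries (1).

Computing H_k = (kernel of ∂_k) / (image of ∂_{k+1}):

  H_0: rank C_0 − rank ∂_1 = 9 − 8 = 1, and the invariant factors of ∂_1 are all 1, so H_0 ≅ Z.
  H_1: rank ker ∂_1 − rank ∂_2 = (21 − 8) − 12 = 1, and the invariant factors of ∂_2 are all 1, so H_1 ≅ Z.
  H_2: rank ker ∂_2 − rank ∂_3 = (13 − 12) − 1 = 0, and the invariant factors of ∂_3 are all 1, so H_2 ≅ 0.
  H_3: rank ker ∂_3 − rank ∂_4 = (1 − 1) − 0 = 0, and there is no ∂_4, so H_3 ≅ 0.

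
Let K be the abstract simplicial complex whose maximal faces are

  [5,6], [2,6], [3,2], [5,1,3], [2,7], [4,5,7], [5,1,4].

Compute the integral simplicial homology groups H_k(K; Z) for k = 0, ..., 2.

H_0 = Z,  H_1 = Z^2,  H_2 = 0.

K has 7 vertices, 11 edges, 3 triangles.
rank ∂_0 = 0, rank ∂_1 = 6 ⇒ b_0 = 7 − 0 − 6 = 1; all invariant factors of ∂_1 are 1 so no torsion. So H_0 = Z.
rank ∂_1 = 6, rank ∂_2 = 3 ⇒ b_1 = 11 − 6 − 3 = 2; all invariant factors of ∂_2 are 1 so no torsion. So H_1 = Z^2.
rank ∂_2 = 3, rank ∂_3 = 0 ⇒ b_2 = 3 − 3 − 0 = 0. So H_2 = 0.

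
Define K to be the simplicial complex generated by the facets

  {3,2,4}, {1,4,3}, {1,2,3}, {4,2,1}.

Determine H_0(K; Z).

H_0 ≅ Z.

Order the vertices as 1 < 2 < 3 < 4. Listing each simplex with vertices in this order, K has dimension 2 with simplices:

  0-simplices (4): [1], [2], [3], [4]
  1-simplices (6): [1,2], [1,3], [1,4], [2,3], [2,4], [3,4]
  2-simplices (4): [1,2,3], [1,2,4], [1,3,4], [2,3,4]

giving chain groups C_0 ≅ Z^4, C_1 ≅ Z^6, C_2 ≅ Z^4.

Boundary ∂_1: C_1 → C_0 sends each edge [p,q] (with p < q) to q − p. For instance
  ∂[2,3] = [3] − [2].
The 4×6 boundary matrix has rank 3 and Smith normal form diag(1,1,1).

Boundary ∂_2: C_2 → C_1 acts by ∂[p,q,r] = [q,r] − [p,r] + [p,q]. For instance
  ∂[1,2,4] = [2,4] − [1,4] + [1,2],
  ∂[1,3,4] = [3,4] − [1,4] + [1,3].
The 6×4 boundary matrix has rank 3 and Smith normal form diag(1,1,1).

Computing H_k = (kernel of ∂_k) / (image of ∂_{k+1}):

  H_0: rank C_0 − rank ∂_1 = 4 − 3 = 1, and the invariant factors of ∂_1 are all 1, so H_0 ≅ Z.

(K is a triangulation of the 2-sphere S^2.)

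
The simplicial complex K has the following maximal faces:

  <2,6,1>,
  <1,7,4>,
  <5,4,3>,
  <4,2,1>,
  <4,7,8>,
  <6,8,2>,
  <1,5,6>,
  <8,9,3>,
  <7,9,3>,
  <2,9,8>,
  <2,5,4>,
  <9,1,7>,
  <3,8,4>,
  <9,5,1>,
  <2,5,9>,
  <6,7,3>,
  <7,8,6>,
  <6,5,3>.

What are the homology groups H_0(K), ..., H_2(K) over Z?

Take the total order 1 < 2 < 3 < 4 < 5 < 6 < 7 < 8 < 9 on the vertex set. Then K (dimension 2) consists of the simplices:

  0-simplices (9): [1], [2], [3], [4], [5], [6], [7], [8], [9]
  1-simplices (27): (27 of them)
  2-simplices (18): [1,2,4], [1,2,6], [1,4,7], [1,5,6], [1,5,9], [1,7,9], [2,4,5], [2,5,9], [2,6,8], [2,8,9], [3,4,5], [3,4,8], [3,5,6], [3,6,7], [3,7,9], [3,8,9], [4,7,8], [6,7,8]

so the chain groups are C_0 ≅ Z^9, C_1 ≅ Z^27, C_2 ≅ Z^18.

Boundary ∂_1: C_1 → C_0 sends each edge [p,q] (with p < q) to q − p.
The 9×27 boundary matrix has rank 8 and Smith normal form diag(1,1,1,1,1,1,1,1).

∂_2: C_2 → C_1 sends each 2-simplex [p,q,r] to [q,r] − [p,r] + [p,q]. For instance
  ∂[1,7,9] = [7,9] − [1,9] + [1,7],
  ∂[1,5,6] = [5,6] − [1,6] + [1,5].
The 27×18 boundary matrix has rank 18 and Smith normal form diag(1,1,1,1,1,1,1,1,1,1,1,1,1,1,1,1,1,2).

Computing H_k = (kernel of ∂_k) / (image of ∂_{k+1}):

  H_0: rank C_0 − rank ∂_1 = 9 − 8 = 1, and the invariant factors of ∂_1 are all 1, so H_0 ≅ Z.
  H_1: rank ker ∂_1 − rank ∂_2 = (27 − 8) − 18 = 1, and ∂_2 has invariant factor 2 > 1, so H_1 ≅ Z ⊕ Z/2.
  H_2: rank ker ∂_2 − rank ∂_3 = (18 − 18) − 0 = 0, and there is no ∂_3, so H_2 ≅ 0.

H_0 ≅ Z,  H_1 ≅ Z ⊕ Z/2,  H_2 = 0.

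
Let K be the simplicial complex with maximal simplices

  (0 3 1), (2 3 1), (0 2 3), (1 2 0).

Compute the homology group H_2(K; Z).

Order the vertices as 0 < 1 < 2 < 3. Listing each simplex with vertices in this order, K has dimension 2 with simplices:

  0-simplices (4): [0], [1], [2], [3]
  1-simplices (6): [0,1], [0,2], [0,3], [1,2], [1,3], [2,3]
  2-simplices (4): [0,1,2], [0,1,3], [0,2,3], [1,2,3]

giving chain groups C_0 ≅ Z^4, C_1 ≅ Z^6, C_2 ≅ Z^4.

Boundary ∂_1: C_1 → C_0 maps an edge to its endpoints' difference, ∂[p,q] = q − p. For instance
  ∂[1,3] = [3] − [1].
The resulting 4×6 matrix has rank 3, and its Smith normal form has invariant factors (1,1,1).

Boundary ∂_2: C_2 → C_1 maps a triangle to the signed sum of its edges. For instance
  ∂[0,1,2] = [1,2] − [0,2] + [0,1],
  ∂[0,1,3] = [1,3] − [0,3] + [0,1].
As a 6×4 matrix over Z this has rank 3, with invariant factors (1,1,1).

Now H_k = ker ∂_k / im ∂_{k+1}, so:

  H_2: rank ker ∂_2 − rank ∂_3 = (4 − 3) − 0 = 1, and there is no ∂_3, so H_2 ≅ Z.

H_2 = Z.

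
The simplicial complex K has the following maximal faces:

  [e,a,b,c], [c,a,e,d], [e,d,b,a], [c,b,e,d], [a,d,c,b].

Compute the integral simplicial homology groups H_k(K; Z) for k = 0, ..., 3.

H_0 = Z,  H_1 = 0,  H_2 = 0,  H_3 = Z.

We work with the vertex ordering a < b < c < d < e. The simplices of K, each written with vertices in increasing order, are:

  0-simplices (5): a, b, c, d, e
  1-simplices (10): ab, ac, ad, ae, bc, bd, be, cd, ce, de
  2-simplices (10): abc, abd, abe, acd, ace, ade, bcd, bce, bde, cde
  3-simplices (5): abcd, abce, abde, acde, bcde

so the chain groups are C_0 ≅ Z^5, C_1 ≅ Z^10, C_2 ≅ Z^10, C_3 ≅ Z^5.

Boundary ∂_1: C_1 → C_0 sends each edge [p,q] (with p < q) to q − p.
The 5×10 boundary matrix has rank 4 and Smith normal form diag(1,1,1,1).

The boundary map ∂_2: C_2 → C_1 acts by ∂[p,q,r] = [q,r] − [p,r] + [p,q]. For instance
  ∂bde = de − be + bd,
  ∂abd = bd − ad + ab.
The 10×10 boundary matrix has rank 6 and Smith normal form diag(1,1,1,1,1,1).

∂_3: C_3 → C_2 sends each 3-simplex σ to the alternating sum Σ_i (−1)^i (σ with its i-th vertex removed). For instance
  ∂acde = cde − ade + ace − acd,
  ∂abcd = bcd − acd + abd − abc.
This gives a 10×5 integer matrix of rank 4; reducing to Smith normal form yields diagonal entries (1,1,1,1).

Reading off H_k = ker ∂_k / im ∂_{k+1}:

  H_0: rank C_0 − rank ∂_1 = 5 − 4 = 1, and the invariant factors of ∂_1 are all 1, so H_0 = Z.
  H_1: rank ker ∂_1 − rank ∂_2 = (10 − 4) − 6 = 0, and the invariant factors of ∂_2 are all 1, so H_1 = 0.
  H_2: rank ker ∂_2 − rank ∂_3 = (10 − 6) − 4 = 0, and the invariant factors of ∂_3 are all 1, so H_2 = 0.
  H_3: rank ker ∂_3 − rank ∂_4 = (5 − 4) − 0 = 1, and there is no ∂_4, so H_3 = Z.

As a check, the Euler characteristic is 5 − 10 + 10 − 5 = 0, which agrees with 1 − 0 + 0 − 1 = 0.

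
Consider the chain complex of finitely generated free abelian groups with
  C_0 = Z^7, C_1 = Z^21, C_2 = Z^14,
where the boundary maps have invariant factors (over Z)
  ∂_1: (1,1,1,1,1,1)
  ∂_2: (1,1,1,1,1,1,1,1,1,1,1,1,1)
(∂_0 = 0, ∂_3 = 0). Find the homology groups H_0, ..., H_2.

H_0 = Z,  H_1 = Z^2,  H_2 = Z.

H_0: b_0 = 7 − 0 − 6 = 1; torsion from ∂_1 factors > 1: none. So H_0 = Z.
H_1: b_1 = 21 − 6 − 13 = 2; torsion from ∂_2 factors > 1: none. So H_1 = Z^2.
H_2: b_2 = 14 − 13 − 0 = 1; torsion from ∂_3 factors > 1: none. So H_2 = Z.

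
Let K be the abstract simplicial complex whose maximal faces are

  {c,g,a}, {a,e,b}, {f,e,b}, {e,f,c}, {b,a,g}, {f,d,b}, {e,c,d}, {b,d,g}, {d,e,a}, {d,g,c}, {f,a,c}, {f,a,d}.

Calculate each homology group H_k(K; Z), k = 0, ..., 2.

H_0 ≅ Z,  H_1 ≅ Z_2,  H_2 = 0.

We work with the vertex ordering a < b < c < d < e < f < g. The simplices of K, each written with vertices in increasing order, are:

  0-simplices (7): a, b, c, d, e, f, g
  1-simplices (18): ab, ac, ad, ae, af, ag, bd, be, bf, bg, cd, ce, cf, cg, de, df, dg, ef
  2-simplices (12): abe, abg, acf, acg, ade, adf, bdf, bdg, bef, cde, cdg, cef

so the chain groups are C_0 ≅ Z^7, C_1 ≅ Z^18, C_2 ≅ Z^12.

Boundary ∂_1: C_1 → C_0 is given by ∂[p,q] = [q] − [p]. For instance
  ∂ag = g − a.
This gives a 7×18 integer matrix of rank 6; reducing to Smith normal form yields diagonal entries (1,1,1,1,1,1).

∂_2: C_2 → C_1 acts by ∂[p,q,r] = [q,r] − [p,r] + [p,q]. For instance
  ∂cdg = dg − cg + cd,
  ∂bdf = df − bf + bd.
The 18×12 boundary matrix has rank 12 and Smith normal form diag(1,1,1,1,1,1,1,1,1,1,1,2).

From H_k ≅ ker(∂_k) / im(∂_{k+1}) we obtain:

  H_0: rank C_0 − rank ∂_1 = 7 − 6 = 1, and the invariant factors of ∂_1 are all 1, so H_0 = Z.
  H_1: rank ker ∂_1 − rank ∂_2 = (18 − 6) − 12 = 0, and ∂_2 has invariant factor 2 > 1, so H_1 = Z_2.
  H_2: rank ker ∂_2 − rank ∂_3 = (12 − 12) − 0 = 0, and there is no ∂_3, so H_2 = 0.

As a check, the Euler characteristic is 7 − 18 + 12 = 1, which agrees with 1 − 0 + 0 = 1.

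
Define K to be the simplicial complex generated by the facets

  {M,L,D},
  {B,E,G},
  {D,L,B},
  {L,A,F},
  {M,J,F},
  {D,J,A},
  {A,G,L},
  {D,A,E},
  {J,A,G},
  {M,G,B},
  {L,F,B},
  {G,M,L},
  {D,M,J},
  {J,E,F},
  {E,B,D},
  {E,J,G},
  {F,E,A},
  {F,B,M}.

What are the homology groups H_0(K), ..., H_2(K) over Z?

H_0 = Z,  H_1 = Z ⊕ Z/2Z,  H_2 = 0.

Fix the vertex order A < B < D < E < F < G < J < L < M and write every simplex with vertices in increasing order. Then dim K = 2 and the simplices of K are:

  0-simplices (9): A, B, D, E, F, G, J, L, M
  1-simplices (27): AD, AE, AF, AG, AJ, AL, BD, BE, BF, BG, BL, BM, DE, DJ, DL, DM, EF, EG, EJ, FJ, FL, FM, GJ, GL, GM, JM, LM
  2-simplices (18): ADE, ADJ, AEF, AFL, AGJ, AGL, BDE, BDL, BEG, BFL, BFM, BGM, DJM, DLM, EFJ, EGJ, FJM, GLM

Hence C_0 ≅ Z^9, C_1 ≅ Z^27, C_2 ≅ Z^18.

∂_1: C_1 → C_0 is given by ∂[p,q] = [q] − [p].
The 9×27 boundary matrix has rank 8 and Smith normal form diag(1,1,1,1,1,1,1,1).

∂_2: C_2 → C_1 acts by ∂[p,q,r] = [q,r] − [p,r] + [p,q]. For instance
  ∂BDE = DE − BE + BD,
  ∂EFJ = FJ − EJ + EF.
The resulting 27×18 matrix has rank 18, and its Smith normal form has invariant factors (1,1,1,1,1,1,1,1,1,1,1,1,1,1,1,1,1,2).

Reading off H_k = ker ∂_k / im ∂_{k+1}:

  H_0: rank C_0 − rank ∂_1 = 9 − 8 = 1, and the invariant factors of ∂_1 are all 1, so H_0 ≅ Z.
  H_1: rank ker ∂_1 − rank ∂_2 = (27 − 8) − 18 = 1, and ∂_2 has invariant factor 2 > 1, so H_1 ≅ Z ⊕ Z/2Z.
  H_2: rank ker ∂_2 − rank ∂_3 = (18 − 18) − 0 = 0, and there is no ∂_3, so H_2 ≅ 0.

(K is a triangulation of the Klein bottle.)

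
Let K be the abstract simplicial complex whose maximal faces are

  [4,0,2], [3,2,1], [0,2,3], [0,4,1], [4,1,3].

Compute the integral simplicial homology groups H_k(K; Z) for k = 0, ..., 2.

Fix the vertex order 0 < 1 < 2 < 3 < 4 and write every simplex with vertices in increasing order. Then dim K = 2 and the simplices of K are:

  0-simplices (5): [0], [1], [2], [3], [4]
  1-simplices (10): [0,1], [0,2], [0,3], [0,4], [1,2], [1,3], [1,4], [2,3], [2,4], [3,4]
  2-simplices (5): [0,1,4], [0,2,3], [0,2,4], [1,2,3], [1,3,4]

Hence C_0 ≅ Z^5, C_1 ≅ Z^10, C_2 ≅ Z^5.

The boundary map ∂_1: C_1 → C_0 sends each edge [p,q] (with p < q) to q − p. For instance
  ∂[1,4] = [4] − [1].
The 5×10 boundary matrix has rank 4 and Smith normal form diag(1,1,1,1).

The boundary map ∂_2: C_2 → C_1 acts by ∂[p,q,r] = [q,r] − [p,r] + [p,q]. For instance
  ∂[1,3,4] = [3,4] − [1,4] + [1,3],
  ∂[0,1,4] = [1,4] − [0,4] + [0,1].
The resulting 10×5 matrix has rank 5, and its Smith normal form has invariant factors (1,1,1,1,1).

From H_k ≅ ker(∂_k) / im(∂_{k+1}) we obtain:

  H_0: rank C_0 − rank ∂_1 = 5 − 4 = 1, and the invariant factors of ∂_1 are all 1, so H_0 ≅ Z.
  H_1: rank ker ∂_1 − rank ∂_2 = (10 − 4) − 5 = 1, and the invariant factors of ∂_2 are all 1, so H_1 ≅ Z.
  H_2: rank ker ∂_2 − rank ∂_3 = (5 − 5) − 0 = 0, and there is no ∂_3, so H_2 ≅ 0.

As a check, the Euler characteristic is 5 − 10 + 5 = 0, which agrees with 1 − 1 + 0 = 0.

H_0 ≅ Z,  H_1 ≅ Z,  H_2 = 0.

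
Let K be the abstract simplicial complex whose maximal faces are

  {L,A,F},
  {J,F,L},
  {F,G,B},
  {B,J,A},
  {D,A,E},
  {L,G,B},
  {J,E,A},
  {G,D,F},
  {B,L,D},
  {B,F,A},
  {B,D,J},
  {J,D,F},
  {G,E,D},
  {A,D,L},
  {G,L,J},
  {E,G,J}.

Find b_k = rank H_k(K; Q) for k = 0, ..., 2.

b_0 = 1, b_1 = 2, b_2 = 1.

We work with the vertex ordering A < B < D < E < F < G < J < L. The simplices of K, each written with vertices in increasing order, are:

  0-simplices (8): A, B, D, E, F, G, J, L
  1-simplices (24): AB, AD, AE, AF, AJ, AL, BD, BF, BG, BJ, BL, DE, DF, DG, DJ, DL, EG, EJ, FG, FJ, FL, GJ, GL, JL
  2-simplices (16): ABF, ABJ, ADE, ADL, AEJ, AFL, BDJ, BDL, BFG, BGL, DEG, DFG, DFJ, EGJ, FJL, GJL

Hence C_0 ≅ Z^8, C_1 ≅ Z^24, C_2 ≅ Z^16.

The boundary map ∂_1: C_1 → C_0 is given by ∂[p,q] = [q] − [p].
This gives a 8×24 integer matrix of rank 7; reducing to Smith normal form yields diagonal entries (1,1,1,1,1,1,1).

Boundary ∂_2: C_2 → C_1 acts by ∂[p,q,r] = [q,r] − [p,r] + [p,q]. For instance
  ∂ADL = DL − AL + AD,
  ∂ADE = DE − AE + AD.
This gives a 24×16 integer matrix of rank 15; reducing to Smith normal form yields diagonal entries (1,1,1,1,1,1,1,1,1,1,1,1,1,1,1).

From H_k ≅ ker(∂_k) / im(∂_{k+1}) we obtain:

  H_0: rank C_0 − rank ∂_1 = 8 − 7 = 1, and the invariant factors of ∂_1 are all 1, so H_0 ≅ Z.
  H_1: rank ker ∂_1 − rank ∂_2 = (24 − 7) − 15 = 2, and the invariant factors of ∂_2 are all 1, so H_1 ≅ Z^2.
  H_2: rank ker ∂_2 − rank ∂_3 = (16 − 15) − 0 = 1, and there is no ∂_3, so H_2 ≅ Z.

(K is a triangulation of the torus T^2.)

Hence the Betti numbers are b_0 = 1, b_1 = 2, b_2 = 1.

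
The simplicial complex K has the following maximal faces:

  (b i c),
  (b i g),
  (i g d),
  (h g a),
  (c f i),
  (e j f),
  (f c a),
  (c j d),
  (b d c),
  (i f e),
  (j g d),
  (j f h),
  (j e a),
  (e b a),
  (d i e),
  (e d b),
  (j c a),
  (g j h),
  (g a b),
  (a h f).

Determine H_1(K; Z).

H_1 = Z ⊕ Z/2.

Order the vertices as a < b < c < d < e < f < g < h < i < j. Listing each simplex with vertices in this order, K has dimension 2 with simplices:

  0-simplices (10): a, b, c, d, e, f, g, h, i, j
  1-simplices (30): ab, ac, ae, af, ag, ah, aj, bc, bd, be, bg, bi, cd, cf, ci, cj, de, dg, di, dj, ef, ei, ej, fh, fi, fj, gh, gi, gj, hj
  2-simplices (20): abe, abg, acf, acj, aej, afh, agh, bcd, bci, bde, bgi, cdj, cfi, dei, dgi, dgj, efi, efj, fhj, ghj

Hence C_0 ≅ Z^10, C_1 ≅ Z^30, C_2 ≅ Z^20.

∂_1: C_1 → C_0 is given by ∂[p,q] = [q] − [p]. For instance
  ∂ei = i − e.
This gives a 10×30 integer matrix of rank 9; reducing to Smith normal form yields diagonal entries (1,1,1,1,1,1,1,1,1).

Boundary ∂_2: C_2 → C_1 sends each 2-simplex [p,q,r] to [q,r] − [p,r] + [p,q]. For instance
  ∂abe = be − ae + ab,
  ∂dei = ei − di + de.
As a 30×20 matrix over Z this has rank 20, with invariant factors (1,1,1,1,1,1,1,1,1,1,1,1,1,1,1,1,1,1,1,2).

Computing H_k = (kernel of ∂_k) / (image of ∂_{k+1}):

  H_1: rank ker ∂_1 − rank ∂_2 = (30 − 9) − 20 = 1, and ∂_2 has invariant factor 2 > 1, so H_1 = Z ⊕ Z/2.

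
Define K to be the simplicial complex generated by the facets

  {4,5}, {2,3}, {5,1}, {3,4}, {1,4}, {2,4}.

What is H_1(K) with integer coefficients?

H_1 = Z^2.

Take the total order 1 < 2 < 3 < 4 < 5 on the vertex set. Then K (dimension 1) consists of the simplices:

  0-simplices (5): [1], [2], [3], [4], [5]
  1-simplices (6): [1,4], [1,5], [2,3], [2,4], [3,4], [4,5]

so the chain groups are C_0 ≅ Z^5, C_1 ≅ Z^6.

The boundary map ∂_1: C_1 → C_0 maps an edge to its endpoints' difference, ∂[p,q] = q − p. For instance
  ∂[1,4] = [4] − [1].
The resulting 5×6 matrix has rank 4, and its Smith normal form has invariant factors (1,1,1,1).

Computing H_k = (kernel of ∂_k) / (image of ∂_{k+1}):

  H_1: rank ker ∂_1 − rank ∂_2 = (6 − 4) − 0 = 2, and there is no ∂_2, so H_1 ≅ Z^2.

(K is a triangulation of a wedge of 2 circles.)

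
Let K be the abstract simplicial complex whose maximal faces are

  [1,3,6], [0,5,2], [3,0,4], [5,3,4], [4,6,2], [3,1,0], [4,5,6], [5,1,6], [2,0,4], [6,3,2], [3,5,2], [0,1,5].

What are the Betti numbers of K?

b_0 = 1, b_1 = 0, b_2 = 0.

Order the vertices as 0 < 1 < 2 < 3 < 4 < 5 < 6. Listing each simplex with vertices in this order, K has dimension 2 with simplices:

  0-simplices (7): [0], [1], [2], [3], [4], [5], [6]
  1-simplices (18): [0,1], [0,2], [0,3], [0,4], [0,5], [1,3], [1,5], [1,6], [2,3], [2,4], [2,5], [2,6], [3,4], [3,5], [3,6], [4,5], [4,6], [5,6]
  2-simplices (12): [0,1,3], [0,1,5], [0,2,4], [0,2,5], [0,3,4], [1,3,6], [1,5,6], [2,3,5], [2,3,6], [2,4,6], [3,4,5], [4,5,6]

Hence C_0 ≅ Z^7, C_1 ≅ Z^18, C_2 ≅ Z^12.

∂_1: C_1 → C_0 sends each edge [p,q] (with p < q) to q − p. For instance
  ∂[2,4] = [4] − [2].
This gives a 7×18 integer matrix of rank 6; reducing to Smith normal form yields diagonal entries (1,1,1,1,1,1).

Boundary ∂_2: C_2 → C_1 sends each 2-simplex [p,q,r] to [q,r] − [p,r] + [p,q]. For instance
  ∂[2,3,5] = [3,5] − [2,5] + [2,3],
  ∂[0,2,5] = [2,5] − [0,5] + [0,2].
The 18×12 boundary matrix has rank 12 and Smith normal form diag(1,1,1,1,1,1,1,1,1,1,1,2).

Computing H_k = (kernel of ∂_k) / (image of ∂_{k+1}):

  H_0: rank C_0 − rank ∂_1 = 7 − 6 = 1, and the invariant factors of ∂_1 are all 1, so H_0 ≅ Z.
  H_1: rank ker ∂_1 − rank ∂_2 = (18 − 6) − 12 = 0, and ∂_2 has invariant factor 2 > 1, so H_1 ≅ Z/2Z.
  H_2: rank ker ∂_2 − rank ∂_3 = (12 − 12) − 0 = 0, and there is no ∂_3, so H_2 ≅ 0.

Hence the Betti numbers are b_0 = 1, b_1 = 0, b_2 = 0.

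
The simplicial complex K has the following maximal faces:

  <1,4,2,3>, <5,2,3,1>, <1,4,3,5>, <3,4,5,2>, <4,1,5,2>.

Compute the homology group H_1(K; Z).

We work with the vertex ordering 1 < 2 < 3 < 4 < 5. The simplices of K, each written with vertices in increasing order, are:

  0-simplices (5): [1], [2], [3], [4], [5]
  1-simplices (10): [1,2], [1,3], [1,4], [1,5], [2,3], [2,4], [2,5], [3,4], [3,5], [4,5]
  2-simplices (10): [1,2,3], [1,2,4], [1,2,5], [1,3,4], [1,3,5], [1,4,5], [2,3,4], [2,3,5], [2,4,5], [3,4,5]
  3-simplices (5): [1,2,3,4], [1,2,3,5], [1,2,4,5], [1,3,4,5], [2,3,4,5]

Hence C_0 ≅ Z^5, C_1 ≅ Z^10, C_2 ≅ Z^10, C_3 ≅ Z^5.

Boundary ∂_1: C_1 → C_0 is given by ∂[p,q] = [q] − [p]. For instance
  ∂[4,5] = [5] − [4].
The resulting 5×10 matrix has rank 4, and its Smith normal form has invariant factors (1,1,1,1).

The boundary map ∂_2: C_2 → C_1 maps a triangle to the signed sum of its edges. For instance
  ∂[3,4,5] = [4,5] − [3,5] + [3,4],
  ∂[1,3,5] = [3,5] − [1,5] + [1,3].
The 10×10 boundary matrix has rank 6 and Smith normal form diag(1,1,1,1,1,1).

∂_3: C_3 → C_2 sends each 3-simplex σ to the alternating sum Σ_i (−1)^i (σ with its i-th vertex removed). For instance
  ∂[1,3,4,5] = [3,4,5] − [1,4,5] + [1,3,5] − [1,3,4],
  ∂[2,3,4,5] = [3,4,5] − [2,4,5] + [2,3,5] − [2,3,4].
As a 10×5 matrix over Z this has rank 4, with invariant factors (1,1,1,1).

From H_k ≅ ker(∂_k) / im(∂_{k+1}) we obtain:

  H_1: rank ker ∂_1 − rank ∂_2 = (10 − 4) − 6 = 0, and the invariant factors of ∂_2 are all 1, so H_1 ≅ 0.

(K is a triangulation of the 3-sphere S^3.)

H_1 ≅ 0.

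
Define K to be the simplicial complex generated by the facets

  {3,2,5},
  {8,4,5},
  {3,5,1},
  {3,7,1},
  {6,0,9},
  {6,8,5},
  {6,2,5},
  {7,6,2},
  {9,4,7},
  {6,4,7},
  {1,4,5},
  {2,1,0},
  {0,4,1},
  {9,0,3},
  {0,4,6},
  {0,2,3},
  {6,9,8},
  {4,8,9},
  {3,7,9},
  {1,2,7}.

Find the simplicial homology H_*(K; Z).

Fix the vertex order 0 < 1 < 2 < 3 < 4 < 5 < 6 < 7 < 8 < 9 and write every simplex with vertices in increasing order. Then dim K = 2 and the simplices of K are:

  0-simplices (10): [0], [1], [2], [3], [4], [5], [6], [7], [8], [9]
  1-simplices (30): (30 of them)
  2-simplices (20): (20 of them)

giving chain groups C_0 ≅ Z^10, C_1 ≅ Z^30, C_2 ≅ Z^20.

The boundary map ∂_1: C_1 → C_0 sends each edge [p,q] (with p < q) to q − p. For instance
  ∂[5,6] = [6] − [5].
The 10×30 boundary matrix has rank 9 and Smith normal form diag(1,1,1,1,1,1,1,1,1).

∂_2: C_2 → C_1 sends each 2-simplex [p,q,r] to [q,r] − [p,r] + [p,q]. For instance
  ∂[5,6,8] = [6,8] − [5,8] + [5,6],
  ∂[6,8,9] = [8,9] − [6,9] + [6,8].
This gives a 30×20 integer matrix of rank 20; reducing to Smith normal form yields diagonal entries (1,1,1,1,1,1,1,1,1,1,1,1,1,1,1,1,1,1,1,2).

Reading off H_k = ker ∂_k / im ∂_{k+1}:

  H_0: rank C_0 − rank ∂_1 = 10 − 9 = 1, and the invariant factors of ∂_1 are all 1, so H_0 ≅ Z.
  H_1: rank ker ∂_1 − rank ∂_2 = (30 − 9) − 20 = 1, and ∂_2 has invariant factor 2 > 1, so H_1 ≅ Z ⊕ Z/2.
  H_2: rank ker ∂_2 − rank ∂_3 = (20 − 20) − 0 = 0, and there is no ∂_3, so H_2 ≅ 0.

H_0 ≅ Z,  H_1 ≅ Z ⊕ Z/2,  H_2 = 0.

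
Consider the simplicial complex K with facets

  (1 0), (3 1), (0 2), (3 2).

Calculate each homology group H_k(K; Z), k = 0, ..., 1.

H_0 ≅ Z,  H_1 ≅ Z.

Take the total order 0 < 1 < 2 < 3 on the vertex set. Then K (dimension 1) consists of the simplices:

  0-simplices (4): [0], [1], [2], [3]
  1-simplices (4): [0,1], [0,2], [1,3], [2,3]

so the chain groups are C_0 ≅ Z^4, C_1 ≅ Z^4.

∂_1: C_1 → C_0 maps an edge to its endpoints' difference, ∂[p,q] = q − p.
As a 4×4 matrix over Z this has rank 3, with invariant factors (1,1,1).

From H_k ≅ ker(∂_k) / im(∂_{k+1}) we obtain:

  H_0: rank C_0 − rank ∂_1 = 4 − 3 = 1, and the invariant factors of ∂_1 are all 1, so H_0 = Z.
  H_1: rank ker ∂_1 − rank ∂_2 = (4 − 3) − 0 = 1, and there is no ∂_2, so H_1 = Z.

(K is a triangulation of the circle S^1.)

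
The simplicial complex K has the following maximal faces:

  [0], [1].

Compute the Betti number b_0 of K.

We work with the vertex ordering 0 < 1. The simplices of K, each written with vertices in increasing order, are:

  0-simplices (2): [0], [1]

so the chain groups are C_0 ≅ Z^2.

Reading off H_k = ker ∂_k / im ∂_{k+1}:

  H_0: rank C_0 − rank ∂_1 = 2 − 0 = 2, and there is no ∂_1, so H_0 = Z^2.

Hence the Betti numbers are b_0 = 2.

b_0 = 2.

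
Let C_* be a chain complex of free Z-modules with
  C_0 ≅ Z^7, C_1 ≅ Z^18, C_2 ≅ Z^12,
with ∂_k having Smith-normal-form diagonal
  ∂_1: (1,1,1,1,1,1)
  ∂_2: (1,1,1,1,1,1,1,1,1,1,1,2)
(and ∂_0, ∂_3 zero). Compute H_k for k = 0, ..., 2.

H_0 = Z,  H_1 = Z/2,  H_2 = 0.

H_0: b_0 = 7 − 0 − 6 = 1; torsion from ∂_1 factors > 1: none. So H_0 = Z.
H_1: b_1 = 18 − 6 − 12 = 0; torsion from ∂_2 factors > 1: [2]. So H_1 = Z/2.
H_2: b_2 = 12 − 12 − 0 = 0; torsion from ∂_3 factors > 1: none. So H_2 = 0.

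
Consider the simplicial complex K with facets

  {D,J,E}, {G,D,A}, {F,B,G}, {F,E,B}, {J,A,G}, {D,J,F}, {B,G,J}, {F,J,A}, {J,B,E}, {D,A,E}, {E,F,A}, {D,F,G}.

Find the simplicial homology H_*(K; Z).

H_0 = Z,  H_1 = Z/2Z,  H_2 = 0.

Take the total order A < B < D < E < F < G < J on the vertex set. Then K (dimension 2) consists of the simplices:

  0-simplices (7): A, B, D, E, F, G, J
  1-simplices (18): AD, AE, AF, AG, AJ, BE, BF, BG, BJ, DE, DF, DG, DJ, EF, EJ, FG, FJ, GJ
  2-simplices (12): ADE, ADG, AEF, AFJ, AGJ, BEF, BEJ, BFG, BGJ, DEJ, DFG, DFJ

so the chain groups are C_0 ≅ Z^7, C_1 ≅ Z^18, C_2 ≅ Z^12.

∂_1: C_1 → C_0 sends each edge [p,q] (with p < q) to q − p.
The 7×18 boundary matrix has rank 6 and Smith normal form diag(1,1,1,1,1,1).

Boundary ∂_2: C_2 → C_1 sends each 2-simplex [p,q,r] to [q,r] − [p,r] + [p,q]. For instance
  ∂AFJ = FJ − AJ + AF,
  ∂DEJ = EJ − DJ + DE.
The 18×12 boundary matrix has rank 12 and Smith normal form diag(1,1,1,1,1,1,1,1,1,1,1,2).

Computing H_k = (kernel of ∂_k) / (image of ∂_{k+1}):

  H_0: rank C_0 − rank ∂_1 = 7 − 6 = 1, and the invariant factors of ∂_1 are all 1, so H_0 = Z.
  H_1: rank ker ∂_1 − rank ∂_2 = (18 − 6) − 12 = 0, and ∂_2 has invariant factor 2 > 1, so H_1 = Z/2Z.
  H_2: rank ker ∂_2 − rank ∂_3 = (12 − 12) − 0 = 0, and there is no ∂_3, so H_2 = 0.

As a check, the Euler characteristic is 7 − 18 + 12 = 1, which agrees with 1 − 0 + 0 = 1.
(K is a triangulation of the real projective plane RP^2.)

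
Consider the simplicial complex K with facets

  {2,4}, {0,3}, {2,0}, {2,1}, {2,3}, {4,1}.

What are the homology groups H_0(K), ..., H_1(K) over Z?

Fix the vertex order 0 < 1 < 2 < 3 < 4 and write every simplex with vertices in increasing order. Then dim K = 1 and the simplices of K are:

  0-simplices (5): [0], [1], [2], [3], [4]
  1-simplices (6): [0,2], [0,3], [1,2], [1,4], [2,3], [2,4]

Hence C_0 ≅ Z^5, C_1 ≅ Z^6.

∂_1: C_1 → C_0 is given by ∂[p,q] = [q] − [p].
As a 5×6 matrix over Z this has rank 4, with invariant factors (1,1,1,1).

Now H_k = ker ∂_k / im ∂_{k+1}, so:

  H_0: rank C_0 − rank ∂_1 = 5 − 4 = 1, and the invariant factors of ∂_1 are all 1, so H_0 ≅ Z.
  H_1: rank ker ∂_1 − rank ∂_2 = (6 − 4) − 0 = 2, and there is no ∂_2, so H_1 ≅ Z^2.

As a check, the Euler characteristic is 5 − 6 = -1, which agrees with 1 − 2 = -1.
(K is a triangulation of a wedge of 2 circles.)

H_0 ≅ Z,  H_1 ≅ Z^2.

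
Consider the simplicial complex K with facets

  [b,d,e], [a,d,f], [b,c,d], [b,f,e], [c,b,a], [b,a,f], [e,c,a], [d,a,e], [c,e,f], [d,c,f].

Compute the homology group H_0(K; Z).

Order the vertices as a < b < c < d < e < f. Listing each simplex with vertices in this order, K has dimension 2 with simplices:

  0-simplices (6): a, b, c, d, e, f
  1-simplices (15): ab, ac, ad, ae, af, bc, bd, be, bf, cd, ce, cf, de, df, ef
  2-simplices (10): abc, abf, ace, ade, adf, bcd, bde, bef, cdf, cef

Hence C_0 ≅ Z^6, C_1 ≅ Z^15, C_2 ≅ Z^10.

The boundary map ∂_1: C_1 → C_0 maps an edge to its endpoints' difference, ∂[p,q] = q − p. For instance
  ∂df = f − d.
The 6×15 boundary matrix has rank 5 and Smith normal form diag(1,1,1,1,1).

The boundary map ∂_2: C_2 → C_1 acts by ∂[p,q,r] = [q,r] − [p,r] + [p,q]. For instance
  ∂bef = ef − bf + be,
  ∂adf = df − af + ad.
As a 15×10 matrix over Z this has rank 10, with invariant factors (1,1,1,1,1,1,1,1,1,2).

Computing H_k = (kernel of ∂_k) / (image of ∂_{k+1}):

  H_0: rank C_0 − rank ∂_1 = 6 − 5 = 1, and the invariant factors of ∂_1 are all 1, so H_0 = Z.

H_0 ≅ Z.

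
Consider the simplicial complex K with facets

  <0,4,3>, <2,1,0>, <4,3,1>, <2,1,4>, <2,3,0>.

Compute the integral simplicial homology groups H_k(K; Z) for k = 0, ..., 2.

H_0 = Z,  H_1 = Z,  H_2 = 0.

Take the total order 0 < 1 < 2 < 3 < 4 on the vertex set. Then K (dimension 2) consists of the simplices:

  0-simplices (5): [0], [1], [2], [3], [4]
  1-simplices (10): [0,1], [0,2], [0,3], [0,4], [1,2], [1,3], [1,4], [2,3], [2,4], [3,4]
  2-simplices (5): [0,1,2], [0,2,3], [0,3,4], [1,2,4], [1,3,4]

Hence C_0 ≅ Z^5, C_1 ≅ Z^10, C_2 ≅ Z^5.

The boundary map ∂_1: C_1 → C_0 is given by ∂[p,q] = [q] − [p]. For instance
  ∂[2,4] = [4] − [2].
The 5×10 boundary matrix has rank 4 and Smith normal form diag(1,1,1,1).

∂_2: C_2 → C_1 maps a triangle to the signed sum of its edges. For instance
  ∂[1,2,4] = [2,4] − [1,4] + [1,2],
  ∂[1,3,4] = [3,4] − [1,4] + [1,3].
The 10×5 boundary matrix has rank 5 and Smith normal form diag(1,1,1,1,1).

Now H_k = ker ∂_k / im ∂_{k+1}, so:

  H_0: rank C_0 − rank ∂_1 = 5 − 4 = 1, and the invariant factors of ∂_1 are all 1, so H_0 = Z.
  H_1: rank ker ∂_1 − rank ∂_2 = (10 − 4) − 5 = 1, and the invariant factors of ∂_2 are all 1, so H_1 = Z.
  H_2: rank ker ∂_2 − rank ∂_3 = (5 − 5) − 0 = 0, and there is no ∂_3, so H_2 = 0.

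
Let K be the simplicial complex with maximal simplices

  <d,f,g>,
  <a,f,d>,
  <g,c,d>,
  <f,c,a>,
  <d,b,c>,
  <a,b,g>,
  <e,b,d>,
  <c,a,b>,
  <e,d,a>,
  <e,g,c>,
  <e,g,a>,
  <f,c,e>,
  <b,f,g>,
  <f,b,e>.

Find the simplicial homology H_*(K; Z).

H_0 ≅ Z,  H_1 ≅ Z^2,  H_2 ≅ Z.

Take the total order a < b < c < d < e < f < g on the vertex set. Then K (dimension 2) consists of the simplices:

  0-simplices (7): a, b, c, d, e, f, g
  1-simplices (21): ab, ac, ad, ae, af, ag, bc, bd, be, bf, bg, cd, ce, cf, cg, de, df, dg, ef, eg, fg
  2-simplices (14): abc, abg, acf, ade, adf, aeg, bcd, bde, bef, bfg, cdg, cef, ceg, dfg

Hence C_0 ≅ Z^7, C_1 ≅ Z^21, C_2 ≅ Z^14.

∂_1: C_1 → C_0 maps an edge to its endpoints' difference, ∂[p,q] = q − p.
As a 7×21 matrix over Z this has rank 6, with invariant factors (1,1,1,1,1,1).

Boundary ∂_2: C_2 → C_1 maps a triangle to the signed sum of its edges. For instance
  ∂dfg = fg − dg + df,
  ∂ade = de − ae + ad.
The resulting 21×14 matrix has rank 13, and its Smith normal form has invariant factors (1,1,1,1,1,1,1,1,1,1,1,1,1).

Now H_k = ker ∂_k / im ∂_{k+1}, so:

  H_0: rank C_0 − rank ∂_1 = 7 − 6 = 1, and the invariant factors of ∂_1 are all 1, so H_0 ≅ Z.
  H_1: rank ker ∂_1 − rank ∂_2 = (21 − 6) − 13 = 2, and the invariant factors of ∂_2 are all 1, so H_1 ≅ Z^2.
  H_2: rank ker ∂_2 − rank ∂_3 = (14 − 13) − 0 = 1, and there is no ∂_3, so H_2 ≅ Z.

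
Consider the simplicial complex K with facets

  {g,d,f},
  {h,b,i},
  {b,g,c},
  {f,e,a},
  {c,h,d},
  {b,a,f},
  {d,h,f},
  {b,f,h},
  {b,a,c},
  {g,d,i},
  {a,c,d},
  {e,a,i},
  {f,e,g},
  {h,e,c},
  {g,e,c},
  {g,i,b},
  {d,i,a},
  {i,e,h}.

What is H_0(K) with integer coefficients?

H_0 ≅ Z.

Order the vertices as a < b < c < d < e < f < g < h < i. Listing each simplex with vertices in this order, K has dimension 2 with simplices:

  0-simplices (9): a, b, c, d, e, f, g, h, i
  1-simplices (27): ab, ac, ad, ae, af, ai, bc, bf, bg, bh, bi, cd, ce, cg, ch, df, dg, dh, di, ef, eg, eh, ei, fg, fh, gi, hi
  2-simplices (18): abc, abf, acd, adi, aef, aei, bcg, bfh, bgi, bhi, cdh, ceg, ceh, dfg, dfh, dgi, efg, ehi

Hence C_0 ≅ Z^9, C_1 ≅ Z^27, C_2 ≅ Z^18.

∂_1: C_1 → C_0 maps an edge to its endpoints' difference, ∂[p,q] = q − p. For instance
  ∂ad = d − a.
The 9×27 boundary matrix has rank 8 and Smith normal form diag(1,1,1,1,1,1,1,1).

The boundary map ∂_2: C_2 → C_1 acts by ∂[p,q,r] = [q,r] − [p,r] + [p,q]. For instance
  ∂ceh = eh − ch + ce,
  ∂adi = di − ai + ad.
The 27×18 boundary matrix has rank 17 and Smith normal form diag(1,1,1,1,1,1,1,1,1,1,1,1,1,1,1,1,1).

From H_k ≅ ker(∂_k) / im(∂_{k+1}) we obtain:

  H_0: rank C_0 − rank ∂_1 = 9 − 8 = 1, and the invariant factors of ∂_1 are all 1, so H_0 ≅ Z.

(K is a triangulation of the torus T^2.)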